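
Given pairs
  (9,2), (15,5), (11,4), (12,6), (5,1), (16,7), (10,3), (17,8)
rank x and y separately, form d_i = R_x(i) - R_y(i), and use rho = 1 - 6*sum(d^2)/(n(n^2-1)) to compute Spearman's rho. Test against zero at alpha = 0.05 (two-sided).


Step 1: Rank x and y separately (midranks; no ties here).
rank(x): 9->2, 15->6, 11->4, 12->5, 5->1, 16->7, 10->3, 17->8
rank(y): 2->2, 5->5, 4->4, 6->6, 1->1, 7->7, 3->3, 8->8
Step 2: d_i = R_x(i) - R_y(i); compute d_i^2.
  (2-2)^2=0, (6-5)^2=1, (4-4)^2=0, (5-6)^2=1, (1-1)^2=0, (7-7)^2=0, (3-3)^2=0, (8-8)^2=0
sum(d^2) = 2.
Step 3: rho = 1 - 6*2 / (8*(8^2 - 1)) = 1 - 12/504 = 0.976190.
Step 4: Under H0, t = rho * sqrt((n-2)/(1-rho^2)) = 11.0235 ~ t(6).
Step 5: Two-sided p-value from the t-distribution with 6 df = 0.000033.
Step 6: alpha = 0.05. reject H0.

rho = 0.9762, p = 0.000033, reject H0 at alpha = 0.05.


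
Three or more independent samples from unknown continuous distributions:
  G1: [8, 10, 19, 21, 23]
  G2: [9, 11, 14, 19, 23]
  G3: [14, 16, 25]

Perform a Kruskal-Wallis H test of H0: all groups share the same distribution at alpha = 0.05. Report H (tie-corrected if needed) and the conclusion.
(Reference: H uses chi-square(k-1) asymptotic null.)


Step 1: Combine all N = 13 observations and assign midranks.
sorted (value, group, rank): (8,G1,1), (9,G2,2), (10,G1,3), (11,G2,4), (14,G2,5.5), (14,G3,5.5), (16,G3,7), (19,G1,8.5), (19,G2,8.5), (21,G1,10), (23,G1,11.5), (23,G2,11.5), (25,G3,13)
Step 2: Sum ranks within each group.
R_1 = 34 (n_1 = 5)
R_2 = 31.5 (n_2 = 5)
R_3 = 25.5 (n_3 = 3)
Step 3: H = 12/(N(N+1)) * sum(R_i^2/n_i) - 3(N+1)
     = 12/(13*14) * (34^2/5 + 31.5^2/5 + 25.5^2/3) - 3*14
     = 0.065934 * 646.4 - 42
     = 0.619780.
Step 4: Ties present; correction factor C = 1 - 18/(13^3 - 13) = 0.991758. Corrected H = 0.619780 / 0.991758 = 0.624931.
Step 5: Under H0, H ~ chi^2(2); p-value = 0.731641.
Step 6: alpha = 0.05. fail to reject H0.

H = 0.6249, df = 2, p = 0.731641, fail to reject H0.


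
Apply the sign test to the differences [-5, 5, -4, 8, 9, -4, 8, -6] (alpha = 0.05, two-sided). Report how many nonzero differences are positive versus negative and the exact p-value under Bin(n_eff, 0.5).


Step 1: Discard zero differences. Original n = 8; n_eff = number of nonzero differences = 8.
Nonzero differences (with sign): -5, +5, -4, +8, +9, -4, +8, -6
Step 2: Count signs: positive = 4, negative = 4.
Step 3: Under H0: P(positive) = 0.5, so the number of positives S ~ Bin(8, 0.5).
Step 4: Two-sided exact p-value = sum of Bin(8,0.5) probabilities at or below the observed probability = 1.000000.
Step 5: alpha = 0.05. fail to reject H0.

n_eff = 8, pos = 4, neg = 4, p = 1.000000, fail to reject H0.


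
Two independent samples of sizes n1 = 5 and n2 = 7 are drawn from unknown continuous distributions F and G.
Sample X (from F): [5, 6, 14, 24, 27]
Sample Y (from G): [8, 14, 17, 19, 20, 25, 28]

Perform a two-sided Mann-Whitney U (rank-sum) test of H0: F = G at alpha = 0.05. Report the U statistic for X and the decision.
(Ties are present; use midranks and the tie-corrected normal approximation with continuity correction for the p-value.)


Step 1: Combine and sort all 12 observations; assign midranks.
sorted (value, group): (5,X), (6,X), (8,Y), (14,X), (14,Y), (17,Y), (19,Y), (20,Y), (24,X), (25,Y), (27,X), (28,Y)
ranks: 5->1, 6->2, 8->3, 14->4.5, 14->4.5, 17->6, 19->7, 20->8, 24->9, 25->10, 27->11, 28->12
Step 2: Rank sum for X: R1 = 1 + 2 + 4.5 + 9 + 11 = 27.5.
Step 3: U_X = R1 - n1(n1+1)/2 = 27.5 - 5*6/2 = 27.5 - 15 = 12.5.
       U_Y = n1*n2 - U_X = 35 - 12.5 = 22.5.
Step 4: Ties are present, so use the tie-corrected normal approximation (with continuity correction) for the p-value.
Step 5: p-value = 0.464120; compare to alpha = 0.05. fail to reject H0.

U_X = 12.5, p = 0.464120, fail to reject H0 at alpha = 0.05.


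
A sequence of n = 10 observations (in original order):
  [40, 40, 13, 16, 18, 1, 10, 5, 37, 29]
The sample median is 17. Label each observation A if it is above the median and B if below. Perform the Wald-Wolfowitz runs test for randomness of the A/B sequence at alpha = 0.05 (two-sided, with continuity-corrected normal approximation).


Step 1: Compute median = 17; label A = above, B = below.
Labels in order: AABBABBBAA  (n_A = 5, n_B = 5)
Step 2: Count runs R = 5.
Step 3: Under H0 (random ordering), E[R] = 2*n_A*n_B/(n_A+n_B) + 1 = 2*5*5/10 + 1 = 6.0000.
        Var[R] = 2*n_A*n_B*(2*n_A*n_B - n_A - n_B) / ((n_A+n_B)^2 * (n_A+n_B-1)) = 2000/900 = 2.2222.
        SD[R] = 1.4907.
Step 4: Continuity-corrected z = (R + 0.5 - E[R]) / SD[R] = (5 + 0.5 - 6.0000) / 1.4907 = -0.3354.
Step 5: Two-sided p-value via normal approximation = 2*(1 - Phi(|z|)) = 0.737316.
Step 6: alpha = 0.05. fail to reject H0.

R = 5, z = -0.3354, p = 0.737316, fail to reject H0.


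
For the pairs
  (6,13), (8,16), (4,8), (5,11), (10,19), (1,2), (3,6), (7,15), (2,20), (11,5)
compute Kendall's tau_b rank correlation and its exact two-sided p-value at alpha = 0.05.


Step 1: Enumerate the 45 unordered pairs (i,j) with i<j and classify each by sign(x_j-x_i) * sign(y_j-y_i).
  (1,2):dx=+2,dy=+3->C; (1,3):dx=-2,dy=-5->C; (1,4):dx=-1,dy=-2->C; (1,5):dx=+4,dy=+6->C
  (1,6):dx=-5,dy=-11->C; (1,7):dx=-3,dy=-7->C; (1,8):dx=+1,dy=+2->C; (1,9):dx=-4,dy=+7->D
  (1,10):dx=+5,dy=-8->D; (2,3):dx=-4,dy=-8->C; (2,4):dx=-3,dy=-5->C; (2,5):dx=+2,dy=+3->C
  (2,6):dx=-7,dy=-14->C; (2,7):dx=-5,dy=-10->C; (2,8):dx=-1,dy=-1->C; (2,9):dx=-6,dy=+4->D
  (2,10):dx=+3,dy=-11->D; (3,4):dx=+1,dy=+3->C; (3,5):dx=+6,dy=+11->C; (3,6):dx=-3,dy=-6->C
  (3,7):dx=-1,dy=-2->C; (3,8):dx=+3,dy=+7->C; (3,9):dx=-2,dy=+12->D; (3,10):dx=+7,dy=-3->D
  (4,5):dx=+5,dy=+8->C; (4,6):dx=-4,dy=-9->C; (4,7):dx=-2,dy=-5->C; (4,8):dx=+2,dy=+4->C
  (4,9):dx=-3,dy=+9->D; (4,10):dx=+6,dy=-6->D; (5,6):dx=-9,dy=-17->C; (5,7):dx=-7,dy=-13->C
  (5,8):dx=-3,dy=-4->C; (5,9):dx=-8,dy=+1->D; (5,10):dx=+1,dy=-14->D; (6,7):dx=+2,dy=+4->C
  (6,8):dx=+6,dy=+13->C; (6,9):dx=+1,dy=+18->C; (6,10):dx=+10,dy=+3->C; (7,8):dx=+4,dy=+9->C
  (7,9):dx=-1,dy=+14->D; (7,10):dx=+8,dy=-1->D; (8,9):dx=-5,dy=+5->D; (8,10):dx=+4,dy=-10->D
  (9,10):dx=+9,dy=-15->D
Step 2: C = 30, D = 15, total pairs = 45.
Step 3: tau = (C - D)/(n(n-1)/2) = (30 - 15)/45 = 0.333333.
Step 4: Exact two-sided p-value (enumerate n! = 3628800 permutations of y under H0): p = 0.216373.
Step 5: alpha = 0.05. fail to reject H0.

tau_b = 0.3333 (C=30, D=15), p = 0.216373, fail to reject H0.


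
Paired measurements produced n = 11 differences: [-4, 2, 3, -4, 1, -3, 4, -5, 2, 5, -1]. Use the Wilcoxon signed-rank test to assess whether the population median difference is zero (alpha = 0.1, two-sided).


Step 1: Drop any zero differences (none here) and take |d_i|.
|d| = [4, 2, 3, 4, 1, 3, 4, 5, 2, 5, 1]
Step 2: Midrank |d_i| (ties get averaged ranks).
ranks: |4|->8, |2|->3.5, |3|->5.5, |4|->8, |1|->1.5, |3|->5.5, |4|->8, |5|->10.5, |2|->3.5, |5|->10.5, |1|->1.5
Step 3: Attach original signs; sum ranks with positive sign and with negative sign.
W+ = 3.5 + 5.5 + 1.5 + 8 + 3.5 + 10.5 = 32.5
W- = 8 + 8 + 5.5 + 10.5 + 1.5 = 33.5
(Check: W+ + W- = 66 should equal n(n+1)/2 = 66.)
Step 4: Test statistic W = min(W+, W-) = 32.5.
Step 5: Ties in |d|, so use the tie-corrected normal approximation.
        E[W] = n(n+1)/4 = 11*12/4 = 33.
        Tie groups: |d|=1 (t=2), |d|=2 (t=2), |d|=3 (t=2), |d|=4 (t=3), |d|=5 (t=2); sum(t^3 - t) = 48.
        Var[W] = n(n+1)(2n+1)/24 - sum(t^3-t)/48 = 3036/24 - 48/48 = 125.5.
        z = (W - E[W]) / sqrt(Var[W]) = (32.5 - 33) / 11.2027 = -0.0446.
        Two-sided p = 2*Phi(z) = 0.964400.
Step 6: alpha = 0.1. fail to reject H0.

W+ = 32.5, W- = 33.5, W = min = 32.5, p = 0.964400, fail to reject H0.


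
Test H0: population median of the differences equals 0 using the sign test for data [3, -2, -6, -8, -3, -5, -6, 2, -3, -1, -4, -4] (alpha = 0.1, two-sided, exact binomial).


Step 1: Discard zero differences. Original n = 12; n_eff = number of nonzero differences = 12.
Nonzero differences (with sign): +3, -2, -6, -8, -3, -5, -6, +2, -3, -1, -4, -4
Step 2: Count signs: positive = 2, negative = 10.
Step 3: Under H0: P(positive) = 0.5, so the number of positives S ~ Bin(12, 0.5).
Step 4: Two-sided exact p-value = sum of Bin(12,0.5) probabilities at or below the observed probability = 0.038574.
Step 5: alpha = 0.1. reject H0.

n_eff = 12, pos = 2, neg = 10, p = 0.038574, reject H0.


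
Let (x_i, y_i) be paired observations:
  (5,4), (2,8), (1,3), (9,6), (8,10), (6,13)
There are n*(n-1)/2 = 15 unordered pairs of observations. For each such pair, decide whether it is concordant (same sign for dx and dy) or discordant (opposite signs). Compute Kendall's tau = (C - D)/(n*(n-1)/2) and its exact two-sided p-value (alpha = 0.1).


Step 1: Enumerate the 15 unordered pairs (i,j) with i<j and classify each by sign(x_j-x_i) * sign(y_j-y_i).
  (1,2):dx=-3,dy=+4->D; (1,3):dx=-4,dy=-1->C; (1,4):dx=+4,dy=+2->C; (1,5):dx=+3,dy=+6->C
  (1,6):dx=+1,dy=+9->C; (2,3):dx=-1,dy=-5->C; (2,4):dx=+7,dy=-2->D; (2,5):dx=+6,dy=+2->C
  (2,6):dx=+4,dy=+5->C; (3,4):dx=+8,dy=+3->C; (3,5):dx=+7,dy=+7->C; (3,6):dx=+5,dy=+10->C
  (4,5):dx=-1,dy=+4->D; (4,6):dx=-3,dy=+7->D; (5,6):dx=-2,dy=+3->D
Step 2: C = 10, D = 5, total pairs = 15.
Step 3: tau = (C - D)/(n(n-1)/2) = (10 - 5)/15 = 0.333333.
Step 4: Exact two-sided p-value (enumerate n! = 720 permutations of y under H0): p = 0.469444.
Step 5: alpha = 0.1. fail to reject H0.

tau_b = 0.3333 (C=10, D=5), p = 0.469444, fail to reject H0.


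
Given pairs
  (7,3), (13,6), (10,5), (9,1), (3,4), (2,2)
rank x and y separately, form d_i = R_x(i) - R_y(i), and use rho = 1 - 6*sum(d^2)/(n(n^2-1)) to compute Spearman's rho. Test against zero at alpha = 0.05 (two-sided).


Step 1: Rank x and y separately (midranks; no ties here).
rank(x): 7->3, 13->6, 10->5, 9->4, 3->2, 2->1
rank(y): 3->3, 6->6, 5->5, 1->1, 4->4, 2->2
Step 2: d_i = R_x(i) - R_y(i); compute d_i^2.
  (3-3)^2=0, (6-6)^2=0, (5-5)^2=0, (4-1)^2=9, (2-4)^2=4, (1-2)^2=1
sum(d^2) = 14.
Step 3: rho = 1 - 6*14 / (6*(6^2 - 1)) = 1 - 84/210 = 0.600000.
Step 4: Under H0, t = rho * sqrt((n-2)/(1-rho^2)) = 1.5000 ~ t(4).
Step 5: Two-sided p-value from the t-distribution with 4 df = 0.208000.
Step 6: alpha = 0.05. fail to reject H0.

rho = 0.6000, p = 0.208000, fail to reject H0 at alpha = 0.05.


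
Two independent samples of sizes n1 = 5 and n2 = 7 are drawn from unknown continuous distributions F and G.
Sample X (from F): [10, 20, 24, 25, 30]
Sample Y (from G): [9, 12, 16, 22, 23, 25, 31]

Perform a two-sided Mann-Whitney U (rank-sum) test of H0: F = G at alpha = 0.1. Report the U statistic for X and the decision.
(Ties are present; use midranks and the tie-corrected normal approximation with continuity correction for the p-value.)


Step 1: Combine and sort all 12 observations; assign midranks.
sorted (value, group): (9,Y), (10,X), (12,Y), (16,Y), (20,X), (22,Y), (23,Y), (24,X), (25,X), (25,Y), (30,X), (31,Y)
ranks: 9->1, 10->2, 12->3, 16->4, 20->5, 22->6, 23->7, 24->8, 25->9.5, 25->9.5, 30->11, 31->12
Step 2: Rank sum for X: R1 = 2 + 5 + 8 + 9.5 + 11 = 35.5.
Step 3: U_X = R1 - n1(n1+1)/2 = 35.5 - 5*6/2 = 35.5 - 15 = 20.5.
       U_Y = n1*n2 - U_X = 35 - 20.5 = 14.5.
Step 4: Ties are present, so use the tie-corrected normal approximation (with continuity correction) for the p-value.
Step 5: p-value = 0.684221; compare to alpha = 0.1. fail to reject H0.

U_X = 20.5, p = 0.684221, fail to reject H0 at alpha = 0.1.


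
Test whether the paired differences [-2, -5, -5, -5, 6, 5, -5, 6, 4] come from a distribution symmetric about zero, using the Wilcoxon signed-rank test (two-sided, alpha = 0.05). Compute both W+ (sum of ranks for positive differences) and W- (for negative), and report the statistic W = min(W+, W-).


Step 1: Drop any zero differences (none here) and take |d_i|.
|d| = [2, 5, 5, 5, 6, 5, 5, 6, 4]
Step 2: Midrank |d_i| (ties get averaged ranks).
ranks: |2|->1, |5|->5, |5|->5, |5|->5, |6|->8.5, |5|->5, |5|->5, |6|->8.5, |4|->2
Step 3: Attach original signs; sum ranks with positive sign and with negative sign.
W+ = 8.5 + 5 + 8.5 + 2 = 24
W- = 1 + 5 + 5 + 5 + 5 = 21
(Check: W+ + W- = 45 should equal n(n+1)/2 = 45.)
Step 4: Test statistic W = min(W+, W-) = 21.
Step 5: Ties in |d|, so use the tie-corrected normal approximation.
        E[W] = n(n+1)/4 = 9*10/4 = 22.5.
        Tie groups: |d|=5 (t=5), |d|=6 (t=2); sum(t^3 - t) = 126.
        Var[W] = n(n+1)(2n+1)/24 - sum(t^3-t)/48 = 1710/24 - 126/48 = 68.625.
        z = (W - E[W]) / sqrt(Var[W]) = (21 - 22.5) / 8.2840 = -0.1811.
        Two-sided p = 2*Phi(z) = 0.856311.
Step 6: alpha = 0.05. fail to reject H0.

W+ = 24, W- = 21, W = min = 21, p = 0.856311, fail to reject H0.


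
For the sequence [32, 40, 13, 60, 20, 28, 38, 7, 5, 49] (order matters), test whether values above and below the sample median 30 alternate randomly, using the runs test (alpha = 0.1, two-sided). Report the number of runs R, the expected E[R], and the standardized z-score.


Step 1: Compute median = 30; label A = above, B = below.
Labels in order: AABABBABBA  (n_A = 5, n_B = 5)
Step 2: Count runs R = 7.
Step 3: Under H0 (random ordering), E[R] = 2*n_A*n_B/(n_A+n_B) + 1 = 2*5*5/10 + 1 = 6.0000.
        Var[R] = 2*n_A*n_B*(2*n_A*n_B - n_A - n_B) / ((n_A+n_B)^2 * (n_A+n_B-1)) = 2000/900 = 2.2222.
        SD[R] = 1.4907.
Step 4: Continuity-corrected z = (R - 0.5 - E[R]) / SD[R] = (7 - 0.5 - 6.0000) / 1.4907 = 0.3354.
Step 5: Two-sided p-value via normal approximation = 2*(1 - Phi(|z|)) = 0.737316.
Step 6: alpha = 0.1. fail to reject H0.

R = 7, z = 0.3354, p = 0.737316, fail to reject H0.


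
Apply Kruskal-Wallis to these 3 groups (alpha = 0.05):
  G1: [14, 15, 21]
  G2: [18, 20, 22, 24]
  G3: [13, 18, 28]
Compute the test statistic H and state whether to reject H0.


Step 1: Combine all N = 10 observations and assign midranks.
sorted (value, group, rank): (13,G3,1), (14,G1,2), (15,G1,3), (18,G2,4.5), (18,G3,4.5), (20,G2,6), (21,G1,7), (22,G2,8), (24,G2,9), (28,G3,10)
Step 2: Sum ranks within each group.
R_1 = 12 (n_1 = 3)
R_2 = 27.5 (n_2 = 4)
R_3 = 15.5 (n_3 = 3)
Step 3: H = 12/(N(N+1)) * sum(R_i^2/n_i) - 3(N+1)
     = 12/(10*11) * (12^2/3 + 27.5^2/4 + 15.5^2/3) - 3*11
     = 0.109091 * 317.146 - 33
     = 1.597727.
Step 4: Ties present; correction factor C = 1 - 6/(10^3 - 10) = 0.993939. Corrected H = 1.597727 / 0.993939 = 1.607470.
Step 5: Under H0, H ~ chi^2(2); p-value = 0.447654.
Step 6: alpha = 0.05. fail to reject H0.

H = 1.6075, df = 2, p = 0.447654, fail to reject H0.


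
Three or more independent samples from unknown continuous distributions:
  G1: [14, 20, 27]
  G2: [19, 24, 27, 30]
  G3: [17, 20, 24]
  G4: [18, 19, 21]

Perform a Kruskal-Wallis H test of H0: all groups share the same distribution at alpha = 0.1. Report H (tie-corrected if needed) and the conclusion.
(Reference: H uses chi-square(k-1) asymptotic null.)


Step 1: Combine all N = 13 observations and assign midranks.
sorted (value, group, rank): (14,G1,1), (17,G3,2), (18,G4,3), (19,G2,4.5), (19,G4,4.5), (20,G1,6.5), (20,G3,6.5), (21,G4,8), (24,G2,9.5), (24,G3,9.5), (27,G1,11.5), (27,G2,11.5), (30,G2,13)
Step 2: Sum ranks within each group.
R_1 = 19 (n_1 = 3)
R_2 = 38.5 (n_2 = 4)
R_3 = 18 (n_3 = 3)
R_4 = 15.5 (n_4 = 3)
Step 3: H = 12/(N(N+1)) * sum(R_i^2/n_i) - 3(N+1)
     = 12/(13*14) * (19^2/3 + 38.5^2/4 + 18^2/3 + 15.5^2/3) - 3*14
     = 0.065934 * 678.979 - 42
     = 2.767857.
Step 4: Ties present; correction factor C = 1 - 24/(13^3 - 13) = 0.989011. Corrected H = 2.767857 / 0.989011 = 2.798611.
Step 5: Under H0, H ~ chi^2(3); p-value = 0.423729.
Step 6: alpha = 0.1. fail to reject H0.

H = 2.7986, df = 3, p = 0.423729, fail to reject H0.


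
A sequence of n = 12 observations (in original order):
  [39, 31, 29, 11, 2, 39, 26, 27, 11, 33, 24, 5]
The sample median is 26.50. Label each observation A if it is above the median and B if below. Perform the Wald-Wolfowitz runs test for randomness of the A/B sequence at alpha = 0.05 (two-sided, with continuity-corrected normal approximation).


Step 1: Compute median = 26.50; label A = above, B = below.
Labels in order: AAABBABABABB  (n_A = 6, n_B = 6)
Step 2: Count runs R = 8.
Step 3: Under H0 (random ordering), E[R] = 2*n_A*n_B/(n_A+n_B) + 1 = 2*6*6/12 + 1 = 7.0000.
        Var[R] = 2*n_A*n_B*(2*n_A*n_B - n_A - n_B) / ((n_A+n_B)^2 * (n_A+n_B-1)) = 4320/1584 = 2.7273.
        SD[R] = 1.6514.
Step 4: Continuity-corrected z = (R - 0.5 - E[R]) / SD[R] = (8 - 0.5 - 7.0000) / 1.6514 = 0.3028.
Step 5: Two-sided p-value via normal approximation = 2*(1 - Phi(|z|)) = 0.762069.
Step 6: alpha = 0.05. fail to reject H0.

R = 8, z = 0.3028, p = 0.762069, fail to reject H0.


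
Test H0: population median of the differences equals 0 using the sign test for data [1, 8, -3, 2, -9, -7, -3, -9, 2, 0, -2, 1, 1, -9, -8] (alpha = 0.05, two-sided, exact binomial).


Step 1: Discard zero differences. Original n = 15; n_eff = number of nonzero differences = 14.
Nonzero differences (with sign): +1, +8, -3, +2, -9, -7, -3, -9, +2, -2, +1, +1, -9, -8
Step 2: Count signs: positive = 6, negative = 8.
Step 3: Under H0: P(positive) = 0.5, so the number of positives S ~ Bin(14, 0.5).
Step 4: Two-sided exact p-value = sum of Bin(14,0.5) probabilities at or below the observed probability = 0.790527.
Step 5: alpha = 0.05. fail to reject H0.

n_eff = 14, pos = 6, neg = 8, p = 0.790527, fail to reject H0.


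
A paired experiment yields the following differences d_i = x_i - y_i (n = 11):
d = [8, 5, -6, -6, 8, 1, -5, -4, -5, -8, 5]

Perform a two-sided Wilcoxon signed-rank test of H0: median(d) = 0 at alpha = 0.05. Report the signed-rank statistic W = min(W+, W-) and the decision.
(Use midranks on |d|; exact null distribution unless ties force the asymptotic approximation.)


Step 1: Drop any zero differences (none here) and take |d_i|.
|d| = [8, 5, 6, 6, 8, 1, 5, 4, 5, 8, 5]
Step 2: Midrank |d_i| (ties get averaged ranks).
ranks: |8|->10, |5|->4.5, |6|->7.5, |6|->7.5, |8|->10, |1|->1, |5|->4.5, |4|->2, |5|->4.5, |8|->10, |5|->4.5
Step 3: Attach original signs; sum ranks with positive sign and with negative sign.
W+ = 10 + 4.5 + 10 + 1 + 4.5 = 30
W- = 7.5 + 7.5 + 4.5 + 2 + 4.5 + 10 = 36
(Check: W+ + W- = 66 should equal n(n+1)/2 = 66.)
Step 4: Test statistic W = min(W+, W-) = 30.
Step 5: Ties in |d|, so use the tie-corrected normal approximation.
        E[W] = n(n+1)/4 = 11*12/4 = 33.
        Tie groups: |d|=5 (t=4), |d|=6 (t=2), |d|=8 (t=3); sum(t^3 - t) = 90.
        Var[W] = n(n+1)(2n+1)/24 - sum(t^3-t)/48 = 3036/24 - 90/48 = 124.625.
        z = (W - E[W]) / sqrt(Var[W]) = (30 - 33) / 11.1636 = -0.2687.
        Two-sided p = 2*Phi(z) = 0.788136.
Step 6: alpha = 0.05. fail to reject H0.

W+ = 30, W- = 36, W = min = 30, p = 0.788136, fail to reject H0.


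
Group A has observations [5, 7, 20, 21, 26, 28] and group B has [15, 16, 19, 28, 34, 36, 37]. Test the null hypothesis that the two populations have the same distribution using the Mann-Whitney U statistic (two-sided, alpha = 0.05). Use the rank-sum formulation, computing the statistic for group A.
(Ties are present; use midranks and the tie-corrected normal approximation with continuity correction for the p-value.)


Step 1: Combine and sort all 13 observations; assign midranks.
sorted (value, group): (5,X), (7,X), (15,Y), (16,Y), (19,Y), (20,X), (21,X), (26,X), (28,X), (28,Y), (34,Y), (36,Y), (37,Y)
ranks: 5->1, 7->2, 15->3, 16->4, 19->5, 20->6, 21->7, 26->8, 28->9.5, 28->9.5, 34->11, 36->12, 37->13
Step 2: Rank sum for X: R1 = 1 + 2 + 6 + 7 + 8 + 9.5 = 33.5.
Step 3: U_X = R1 - n1(n1+1)/2 = 33.5 - 6*7/2 = 33.5 - 21 = 12.5.
       U_Y = n1*n2 - U_X = 42 - 12.5 = 29.5.
Step 4: Ties are present, so use the tie-corrected normal approximation (with continuity correction) for the p-value.
Step 5: p-value = 0.252445; compare to alpha = 0.05. fail to reject H0.

U_X = 12.5, p = 0.252445, fail to reject H0 at alpha = 0.05.


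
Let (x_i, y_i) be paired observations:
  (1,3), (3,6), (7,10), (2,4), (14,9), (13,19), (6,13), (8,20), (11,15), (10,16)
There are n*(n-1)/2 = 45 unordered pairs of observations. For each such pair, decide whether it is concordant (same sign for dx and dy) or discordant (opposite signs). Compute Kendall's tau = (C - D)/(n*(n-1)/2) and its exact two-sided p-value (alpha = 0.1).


Step 1: Enumerate the 45 unordered pairs (i,j) with i<j and classify each by sign(x_j-x_i) * sign(y_j-y_i).
  (1,2):dx=+2,dy=+3->C; (1,3):dx=+6,dy=+7->C; (1,4):dx=+1,dy=+1->C; (1,5):dx=+13,dy=+6->C
  (1,6):dx=+12,dy=+16->C; (1,7):dx=+5,dy=+10->C; (1,8):dx=+7,dy=+17->C; (1,9):dx=+10,dy=+12->C
  (1,10):dx=+9,dy=+13->C; (2,3):dx=+4,dy=+4->C; (2,4):dx=-1,dy=-2->C; (2,5):dx=+11,dy=+3->C
  (2,6):dx=+10,dy=+13->C; (2,7):dx=+3,dy=+7->C; (2,8):dx=+5,dy=+14->C; (2,9):dx=+8,dy=+9->C
  (2,10):dx=+7,dy=+10->C; (3,4):dx=-5,dy=-6->C; (3,5):dx=+7,dy=-1->D; (3,6):dx=+6,dy=+9->C
  (3,7):dx=-1,dy=+3->D; (3,8):dx=+1,dy=+10->C; (3,9):dx=+4,dy=+5->C; (3,10):dx=+3,dy=+6->C
  (4,5):dx=+12,dy=+5->C; (4,6):dx=+11,dy=+15->C; (4,7):dx=+4,dy=+9->C; (4,8):dx=+6,dy=+16->C
  (4,9):dx=+9,dy=+11->C; (4,10):dx=+8,dy=+12->C; (5,6):dx=-1,dy=+10->D; (5,7):dx=-8,dy=+4->D
  (5,8):dx=-6,dy=+11->D; (5,9):dx=-3,dy=+6->D; (5,10):dx=-4,dy=+7->D; (6,7):dx=-7,dy=-6->C
  (6,8):dx=-5,dy=+1->D; (6,9):dx=-2,dy=-4->C; (6,10):dx=-3,dy=-3->C; (7,8):dx=+2,dy=+7->C
  (7,9):dx=+5,dy=+2->C; (7,10):dx=+4,dy=+3->C; (8,9):dx=+3,dy=-5->D; (8,10):dx=+2,dy=-4->D
  (9,10):dx=-1,dy=+1->D
Step 2: C = 34, D = 11, total pairs = 45.
Step 3: tau = (C - D)/(n(n-1)/2) = (34 - 11)/45 = 0.511111.
Step 4: Exact two-sided p-value (enumerate n! = 3628800 permutations of y under H0): p = 0.046623.
Step 5: alpha = 0.1. reject H0.

tau_b = 0.5111 (C=34, D=11), p = 0.046623, reject H0.


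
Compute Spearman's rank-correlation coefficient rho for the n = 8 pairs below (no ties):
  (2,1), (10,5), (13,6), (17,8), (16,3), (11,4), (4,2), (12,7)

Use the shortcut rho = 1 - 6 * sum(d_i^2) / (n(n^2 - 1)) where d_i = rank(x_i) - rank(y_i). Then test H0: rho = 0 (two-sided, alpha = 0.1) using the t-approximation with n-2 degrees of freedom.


Step 1: Rank x and y separately (midranks; no ties here).
rank(x): 2->1, 10->3, 13->6, 17->8, 16->7, 11->4, 4->2, 12->5
rank(y): 1->1, 5->5, 6->6, 8->8, 3->3, 4->4, 2->2, 7->7
Step 2: d_i = R_x(i) - R_y(i); compute d_i^2.
  (1-1)^2=0, (3-5)^2=4, (6-6)^2=0, (8-8)^2=0, (7-3)^2=16, (4-4)^2=0, (2-2)^2=0, (5-7)^2=4
sum(d^2) = 24.
Step 3: rho = 1 - 6*24 / (8*(8^2 - 1)) = 1 - 144/504 = 0.714286.
Step 4: Under H0, t = rho * sqrt((n-2)/(1-rho^2)) = 2.5000 ~ t(6).
Step 5: Two-sided p-value from the t-distribution with 6 df = 0.046528.
Step 6: alpha = 0.1. reject H0.

rho = 0.7143, p = 0.046528, reject H0 at alpha = 0.1.


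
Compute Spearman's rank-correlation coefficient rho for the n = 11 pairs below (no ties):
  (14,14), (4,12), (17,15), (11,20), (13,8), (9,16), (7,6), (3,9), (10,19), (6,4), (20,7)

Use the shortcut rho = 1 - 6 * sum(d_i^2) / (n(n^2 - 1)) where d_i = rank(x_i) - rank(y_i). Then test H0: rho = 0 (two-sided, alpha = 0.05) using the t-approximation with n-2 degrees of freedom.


Step 1: Rank x and y separately (midranks; no ties here).
rank(x): 14->9, 4->2, 17->10, 11->7, 13->8, 9->5, 7->4, 3->1, 10->6, 6->3, 20->11
rank(y): 14->7, 12->6, 15->8, 20->11, 8->4, 16->9, 6->2, 9->5, 19->10, 4->1, 7->3
Step 2: d_i = R_x(i) - R_y(i); compute d_i^2.
  (9-7)^2=4, (2-6)^2=16, (10-8)^2=4, (7-11)^2=16, (8-4)^2=16, (5-9)^2=16, (4-2)^2=4, (1-5)^2=16, (6-10)^2=16, (3-1)^2=4, (11-3)^2=64
sum(d^2) = 176.
Step 3: rho = 1 - 6*176 / (11*(11^2 - 1)) = 1 - 1056/1320 = 0.200000.
Step 4: Under H0, t = rho * sqrt((n-2)/(1-rho^2)) = 0.6124 ~ t(9).
Step 5: Two-sided p-value from the t-distribution with 9 df = 0.555445.
Step 6: alpha = 0.05. fail to reject H0.

rho = 0.2000, p = 0.555445, fail to reject H0 at alpha = 0.05.


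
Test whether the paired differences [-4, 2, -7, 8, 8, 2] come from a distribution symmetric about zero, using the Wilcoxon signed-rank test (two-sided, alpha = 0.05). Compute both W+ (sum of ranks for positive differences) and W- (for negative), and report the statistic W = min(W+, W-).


Step 1: Drop any zero differences (none here) and take |d_i|.
|d| = [4, 2, 7, 8, 8, 2]
Step 2: Midrank |d_i| (ties get averaged ranks).
ranks: |4|->3, |2|->1.5, |7|->4, |8|->5.5, |8|->5.5, |2|->1.5
Step 3: Attach original signs; sum ranks with positive sign and with negative sign.
W+ = 1.5 + 5.5 + 5.5 + 1.5 = 14
W- = 3 + 4 = 7
(Check: W+ + W- = 21 should equal n(n+1)/2 = 21.)
Step 4: Test statistic W = min(W+, W-) = 7.
Step 5: Ties in |d|, so use the tie-corrected normal approximation.
        E[W] = n(n+1)/4 = 6*7/4 = 10.5.
        Tie groups: |d|=2 (t=2), |d|=8 (t=2); sum(t^3 - t) = 12.
        Var[W] = n(n+1)(2n+1)/24 - sum(t^3-t)/48 = 546/24 - 12/48 = 22.5.
        z = (W - E[W]) / sqrt(Var[W]) = (7 - 10.5) / 4.7434 = -0.7379.
        Two-sided p = 2*Phi(z) = 0.460597.
Step 6: alpha = 0.05. fail to reject H0.

W+ = 14, W- = 7, W = min = 7, p = 0.460597, fail to reject H0.


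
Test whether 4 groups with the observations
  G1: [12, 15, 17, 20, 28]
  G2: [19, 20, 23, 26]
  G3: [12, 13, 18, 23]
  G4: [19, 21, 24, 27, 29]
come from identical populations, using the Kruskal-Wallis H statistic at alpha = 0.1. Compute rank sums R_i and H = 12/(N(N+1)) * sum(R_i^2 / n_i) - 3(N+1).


Step 1: Combine all N = 18 observations and assign midranks.
sorted (value, group, rank): (12,G1,1.5), (12,G3,1.5), (13,G3,3), (15,G1,4), (17,G1,5), (18,G3,6), (19,G2,7.5), (19,G4,7.5), (20,G1,9.5), (20,G2,9.5), (21,G4,11), (23,G2,12.5), (23,G3,12.5), (24,G4,14), (26,G2,15), (27,G4,16), (28,G1,17), (29,G4,18)
Step 2: Sum ranks within each group.
R_1 = 37 (n_1 = 5)
R_2 = 44.5 (n_2 = 4)
R_3 = 23 (n_3 = 4)
R_4 = 66.5 (n_4 = 5)
Step 3: H = 12/(N(N+1)) * sum(R_i^2/n_i) - 3(N+1)
     = 12/(18*19) * (37^2/5 + 44.5^2/4 + 23^2/4 + 66.5^2/5) - 3*19
     = 0.035088 * 1785.56 - 57
     = 5.651316.
Step 4: Ties present; correction factor C = 1 - 24/(18^3 - 18) = 0.995872. Corrected H = 5.651316 / 0.995872 = 5.674741.
Step 5: Under H0, H ~ chi^2(3); p-value = 0.128553.
Step 6: alpha = 0.1. fail to reject H0.

H = 5.6747, df = 3, p = 0.128553, fail to reject H0.


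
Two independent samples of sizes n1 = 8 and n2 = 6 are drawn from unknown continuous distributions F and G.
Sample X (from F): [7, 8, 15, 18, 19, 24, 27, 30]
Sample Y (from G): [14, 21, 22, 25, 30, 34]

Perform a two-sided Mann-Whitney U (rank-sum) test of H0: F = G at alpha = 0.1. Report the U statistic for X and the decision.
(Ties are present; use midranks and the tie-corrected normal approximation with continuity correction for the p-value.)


Step 1: Combine and sort all 14 observations; assign midranks.
sorted (value, group): (7,X), (8,X), (14,Y), (15,X), (18,X), (19,X), (21,Y), (22,Y), (24,X), (25,Y), (27,X), (30,X), (30,Y), (34,Y)
ranks: 7->1, 8->2, 14->3, 15->4, 18->5, 19->6, 21->7, 22->8, 24->9, 25->10, 27->11, 30->12.5, 30->12.5, 34->14
Step 2: Rank sum for X: R1 = 1 + 2 + 4 + 5 + 6 + 9 + 11 + 12.5 = 50.5.
Step 3: U_X = R1 - n1(n1+1)/2 = 50.5 - 8*9/2 = 50.5 - 36 = 14.5.
       U_Y = n1*n2 - U_X = 48 - 14.5 = 33.5.
Step 4: Ties are present, so use the tie-corrected normal approximation (with continuity correction) for the p-value.
Step 5: p-value = 0.244759; compare to alpha = 0.1. fail to reject H0.

U_X = 14.5, p = 0.244759, fail to reject H0 at alpha = 0.1.


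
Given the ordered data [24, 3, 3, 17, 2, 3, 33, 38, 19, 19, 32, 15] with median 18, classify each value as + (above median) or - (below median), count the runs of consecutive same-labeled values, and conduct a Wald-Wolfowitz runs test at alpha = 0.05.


Step 1: Compute median = 18; label A = above, B = below.
Labels in order: ABBBBBAAAAAB  (n_A = 6, n_B = 6)
Step 2: Count runs R = 4.
Step 3: Under H0 (random ordering), E[R] = 2*n_A*n_B/(n_A+n_B) + 1 = 2*6*6/12 + 1 = 7.0000.
        Var[R] = 2*n_A*n_B*(2*n_A*n_B - n_A - n_B) / ((n_A+n_B)^2 * (n_A+n_B-1)) = 4320/1584 = 2.7273.
        SD[R] = 1.6514.
Step 4: Continuity-corrected z = (R + 0.5 - E[R]) / SD[R] = (4 + 0.5 - 7.0000) / 1.6514 = -1.5138.
Step 5: Two-sided p-value via normal approximation = 2*(1 - Phi(|z|)) = 0.130070.
Step 6: alpha = 0.05. fail to reject H0.

R = 4, z = -1.5138, p = 0.130070, fail to reject H0.


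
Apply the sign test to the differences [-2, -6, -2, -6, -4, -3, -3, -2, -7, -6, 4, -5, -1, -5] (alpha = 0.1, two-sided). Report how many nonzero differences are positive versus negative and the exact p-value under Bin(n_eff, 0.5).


Step 1: Discard zero differences. Original n = 14; n_eff = number of nonzero differences = 14.
Nonzero differences (with sign): -2, -6, -2, -6, -4, -3, -3, -2, -7, -6, +4, -5, -1, -5
Step 2: Count signs: positive = 1, negative = 13.
Step 3: Under H0: P(positive) = 0.5, so the number of positives S ~ Bin(14, 0.5).
Step 4: Two-sided exact p-value = sum of Bin(14,0.5) probabilities at or below the observed probability = 0.001831.
Step 5: alpha = 0.1. reject H0.

n_eff = 14, pos = 1, neg = 13, p = 0.001831, reject H0.


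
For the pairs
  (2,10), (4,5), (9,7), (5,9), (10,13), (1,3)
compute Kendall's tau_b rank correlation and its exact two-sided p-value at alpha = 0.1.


Step 1: Enumerate the 15 unordered pairs (i,j) with i<j and classify each by sign(x_j-x_i) * sign(y_j-y_i).
  (1,2):dx=+2,dy=-5->D; (1,3):dx=+7,dy=-3->D; (1,4):dx=+3,dy=-1->D; (1,5):dx=+8,dy=+3->C
  (1,6):dx=-1,dy=-7->C; (2,3):dx=+5,dy=+2->C; (2,4):dx=+1,dy=+4->C; (2,5):dx=+6,dy=+8->C
  (2,6):dx=-3,dy=-2->C; (3,4):dx=-4,dy=+2->D; (3,5):dx=+1,dy=+6->C; (3,6):dx=-8,dy=-4->C
  (4,5):dx=+5,dy=+4->C; (4,6):dx=-4,dy=-6->C; (5,6):dx=-9,dy=-10->C
Step 2: C = 11, D = 4, total pairs = 15.
Step 3: tau = (C - D)/(n(n-1)/2) = (11 - 4)/15 = 0.466667.
Step 4: Exact two-sided p-value (enumerate n! = 720 permutations of y under H0): p = 0.272222.
Step 5: alpha = 0.1. fail to reject H0.

tau_b = 0.4667 (C=11, D=4), p = 0.272222, fail to reject H0.


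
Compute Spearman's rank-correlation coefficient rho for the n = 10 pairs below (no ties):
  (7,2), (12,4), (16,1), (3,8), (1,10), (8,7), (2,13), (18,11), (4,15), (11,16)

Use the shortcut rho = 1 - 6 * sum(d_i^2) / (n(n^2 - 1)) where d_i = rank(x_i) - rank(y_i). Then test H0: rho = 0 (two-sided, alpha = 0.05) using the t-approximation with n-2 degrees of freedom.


Step 1: Rank x and y separately (midranks; no ties here).
rank(x): 7->5, 12->8, 16->9, 3->3, 1->1, 8->6, 2->2, 18->10, 4->4, 11->7
rank(y): 2->2, 4->3, 1->1, 8->5, 10->6, 7->4, 13->8, 11->7, 15->9, 16->10
Step 2: d_i = R_x(i) - R_y(i); compute d_i^2.
  (5-2)^2=9, (8-3)^2=25, (9-1)^2=64, (3-5)^2=4, (1-6)^2=25, (6-4)^2=4, (2-8)^2=36, (10-7)^2=9, (4-9)^2=25, (7-10)^2=9
sum(d^2) = 210.
Step 3: rho = 1 - 6*210 / (10*(10^2 - 1)) = 1 - 1260/990 = -0.272727.
Step 4: Under H0, t = rho * sqrt((n-2)/(1-rho^2)) = -0.8018 ~ t(8).
Step 5: Two-sided p-value from the t-distribution with 8 df = 0.445838.
Step 6: alpha = 0.05. fail to reject H0.

rho = -0.2727, p = 0.445838, fail to reject H0 at alpha = 0.05.


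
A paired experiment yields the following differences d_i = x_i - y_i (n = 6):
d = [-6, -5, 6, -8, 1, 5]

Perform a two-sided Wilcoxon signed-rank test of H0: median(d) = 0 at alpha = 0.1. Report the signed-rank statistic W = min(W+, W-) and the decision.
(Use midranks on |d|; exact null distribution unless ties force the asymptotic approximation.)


Step 1: Drop any zero differences (none here) and take |d_i|.
|d| = [6, 5, 6, 8, 1, 5]
Step 2: Midrank |d_i| (ties get averaged ranks).
ranks: |6|->4.5, |5|->2.5, |6|->4.5, |8|->6, |1|->1, |5|->2.5
Step 3: Attach original signs; sum ranks with positive sign and with negative sign.
W+ = 4.5 + 1 + 2.5 = 8
W- = 4.5 + 2.5 + 6 = 13
(Check: W+ + W- = 21 should equal n(n+1)/2 = 21.)
Step 4: Test statistic W = min(W+, W-) = 8.
Step 5: Ties in |d|, so use the tie-corrected normal approximation.
        E[W] = n(n+1)/4 = 6*7/4 = 10.5.
        Tie groups: |d|=5 (t=2), |d|=6 (t=2); sum(t^3 - t) = 12.
        Var[W] = n(n+1)(2n+1)/24 - sum(t^3-t)/48 = 546/24 - 12/48 = 22.5.
        z = (W - E[W]) / sqrt(Var[W]) = (8 - 10.5) / 4.7434 = -0.5270.
        Two-sided p = 2*Phi(z) = 0.598161.
Step 6: alpha = 0.1. fail to reject H0.

W+ = 8, W- = 13, W = min = 8, p = 0.598161, fail to reject H0.


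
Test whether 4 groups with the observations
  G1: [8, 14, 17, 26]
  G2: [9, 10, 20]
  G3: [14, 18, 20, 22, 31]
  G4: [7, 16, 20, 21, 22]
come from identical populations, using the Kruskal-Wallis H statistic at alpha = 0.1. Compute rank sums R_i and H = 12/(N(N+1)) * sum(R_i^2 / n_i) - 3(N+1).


Step 1: Combine all N = 17 observations and assign midranks.
sorted (value, group, rank): (7,G4,1), (8,G1,2), (9,G2,3), (10,G2,4), (14,G1,5.5), (14,G3,5.5), (16,G4,7), (17,G1,8), (18,G3,9), (20,G2,11), (20,G3,11), (20,G4,11), (21,G4,13), (22,G3,14.5), (22,G4,14.5), (26,G1,16), (31,G3,17)
Step 2: Sum ranks within each group.
R_1 = 31.5 (n_1 = 4)
R_2 = 18 (n_2 = 3)
R_3 = 57 (n_3 = 5)
R_4 = 46.5 (n_4 = 5)
Step 3: H = 12/(N(N+1)) * sum(R_i^2/n_i) - 3(N+1)
     = 12/(17*18) * (31.5^2/4 + 18^2/3 + 57^2/5 + 46.5^2/5) - 3*18
     = 0.039216 * 1438.31 - 54
     = 2.404412.
Step 4: Ties present; correction factor C = 1 - 36/(17^3 - 17) = 0.992647. Corrected H = 2.404412 / 0.992647 = 2.422222.
Step 5: Under H0, H ~ chi^2(3); p-value = 0.489511.
Step 6: alpha = 0.1. fail to reject H0.

H = 2.4222, df = 3, p = 0.489511, fail to reject H0.


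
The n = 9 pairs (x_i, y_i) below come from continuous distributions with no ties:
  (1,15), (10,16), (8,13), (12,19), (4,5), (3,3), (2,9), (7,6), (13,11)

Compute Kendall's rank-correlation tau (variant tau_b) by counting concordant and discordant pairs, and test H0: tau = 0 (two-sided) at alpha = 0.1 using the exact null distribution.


Step 1: Enumerate the 36 unordered pairs (i,j) with i<j and classify each by sign(x_j-x_i) * sign(y_j-y_i).
  (1,2):dx=+9,dy=+1->C; (1,3):dx=+7,dy=-2->D; (1,4):dx=+11,dy=+4->C; (1,5):dx=+3,dy=-10->D
  (1,6):dx=+2,dy=-12->D; (1,7):dx=+1,dy=-6->D; (1,8):dx=+6,dy=-9->D; (1,9):dx=+12,dy=-4->D
  (2,3):dx=-2,dy=-3->C; (2,4):dx=+2,dy=+3->C; (2,5):dx=-6,dy=-11->C; (2,6):dx=-7,dy=-13->C
  (2,7):dx=-8,dy=-7->C; (2,8):dx=-3,dy=-10->C; (2,9):dx=+3,dy=-5->D; (3,4):dx=+4,dy=+6->C
  (3,5):dx=-4,dy=-8->C; (3,6):dx=-5,dy=-10->C; (3,7):dx=-6,dy=-4->C; (3,8):dx=-1,dy=-7->C
  (3,9):dx=+5,dy=-2->D; (4,5):dx=-8,dy=-14->C; (4,6):dx=-9,dy=-16->C; (4,7):dx=-10,dy=-10->C
  (4,8):dx=-5,dy=-13->C; (4,9):dx=+1,dy=-8->D; (5,6):dx=-1,dy=-2->C; (5,7):dx=-2,dy=+4->D
  (5,8):dx=+3,dy=+1->C; (5,9):dx=+9,dy=+6->C; (6,7):dx=-1,dy=+6->D; (6,8):dx=+4,dy=+3->C
  (6,9):dx=+10,dy=+8->C; (7,8):dx=+5,dy=-3->D; (7,9):dx=+11,dy=+2->C; (8,9):dx=+6,dy=+5->C
Step 2: C = 24, D = 12, total pairs = 36.
Step 3: tau = (C - D)/(n(n-1)/2) = (24 - 12)/36 = 0.333333.
Step 4: Exact two-sided p-value (enumerate n! = 362880 permutations of y under H0): p = 0.259518.
Step 5: alpha = 0.1. fail to reject H0.

tau_b = 0.3333 (C=24, D=12), p = 0.259518, fail to reject H0.


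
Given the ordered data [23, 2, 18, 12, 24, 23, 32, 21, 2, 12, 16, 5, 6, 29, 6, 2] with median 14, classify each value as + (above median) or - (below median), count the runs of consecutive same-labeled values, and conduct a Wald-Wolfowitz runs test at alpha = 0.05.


Step 1: Compute median = 14; label A = above, B = below.
Labels in order: ABABAAAABBABBABB  (n_A = 8, n_B = 8)
Step 2: Count runs R = 10.
Step 3: Under H0 (random ordering), E[R] = 2*n_A*n_B/(n_A+n_B) + 1 = 2*8*8/16 + 1 = 9.0000.
        Var[R] = 2*n_A*n_B*(2*n_A*n_B - n_A - n_B) / ((n_A+n_B)^2 * (n_A+n_B-1)) = 14336/3840 = 3.7333.
        SD[R] = 1.9322.
Step 4: Continuity-corrected z = (R - 0.5 - E[R]) / SD[R] = (10 - 0.5 - 9.0000) / 1.9322 = 0.2588.
Step 5: Two-sided p-value via normal approximation = 2*(1 - Phi(|z|)) = 0.795809.
Step 6: alpha = 0.05. fail to reject H0.

R = 10, z = 0.2588, p = 0.795809, fail to reject H0.


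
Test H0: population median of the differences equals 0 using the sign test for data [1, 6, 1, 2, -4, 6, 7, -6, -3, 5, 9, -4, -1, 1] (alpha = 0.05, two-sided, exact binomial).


Step 1: Discard zero differences. Original n = 14; n_eff = number of nonzero differences = 14.
Nonzero differences (with sign): +1, +6, +1, +2, -4, +6, +7, -6, -3, +5, +9, -4, -1, +1
Step 2: Count signs: positive = 9, negative = 5.
Step 3: Under H0: P(positive) = 0.5, so the number of positives S ~ Bin(14, 0.5).
Step 4: Two-sided exact p-value = sum of Bin(14,0.5) probabilities at or below the observed probability = 0.423950.
Step 5: alpha = 0.05. fail to reject H0.

n_eff = 14, pos = 9, neg = 5, p = 0.423950, fail to reject H0.


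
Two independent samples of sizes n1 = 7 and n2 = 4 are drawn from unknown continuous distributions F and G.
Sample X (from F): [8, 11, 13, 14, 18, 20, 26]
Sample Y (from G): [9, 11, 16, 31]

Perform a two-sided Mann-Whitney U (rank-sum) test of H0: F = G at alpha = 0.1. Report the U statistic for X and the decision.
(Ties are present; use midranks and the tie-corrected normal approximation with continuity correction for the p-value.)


Step 1: Combine and sort all 11 observations; assign midranks.
sorted (value, group): (8,X), (9,Y), (11,X), (11,Y), (13,X), (14,X), (16,Y), (18,X), (20,X), (26,X), (31,Y)
ranks: 8->1, 9->2, 11->3.5, 11->3.5, 13->5, 14->6, 16->7, 18->8, 20->9, 26->10, 31->11
Step 2: Rank sum for X: R1 = 1 + 3.5 + 5 + 6 + 8 + 9 + 10 = 42.5.
Step 3: U_X = R1 - n1(n1+1)/2 = 42.5 - 7*8/2 = 42.5 - 28 = 14.5.
       U_Y = n1*n2 - U_X = 28 - 14.5 = 13.5.
Step 4: Ties are present, so use the tie-corrected normal approximation (with continuity correction) for the p-value.
Step 5: p-value = 1.000000; compare to alpha = 0.1. fail to reject H0.

U_X = 14.5, p = 1.000000, fail to reject H0 at alpha = 0.1.


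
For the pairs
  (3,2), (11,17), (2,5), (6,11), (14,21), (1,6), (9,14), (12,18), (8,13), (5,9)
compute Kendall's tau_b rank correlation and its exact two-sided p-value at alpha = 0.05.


Step 1: Enumerate the 45 unordered pairs (i,j) with i<j and classify each by sign(x_j-x_i) * sign(y_j-y_i).
  (1,2):dx=+8,dy=+15->C; (1,3):dx=-1,dy=+3->D; (1,4):dx=+3,dy=+9->C; (1,5):dx=+11,dy=+19->C
  (1,6):dx=-2,dy=+4->D; (1,7):dx=+6,dy=+12->C; (1,8):dx=+9,dy=+16->C; (1,9):dx=+5,dy=+11->C
  (1,10):dx=+2,dy=+7->C; (2,3):dx=-9,dy=-12->C; (2,4):dx=-5,dy=-6->C; (2,5):dx=+3,dy=+4->C
  (2,6):dx=-10,dy=-11->C; (2,7):dx=-2,dy=-3->C; (2,8):dx=+1,dy=+1->C; (2,9):dx=-3,dy=-4->C
  (2,10):dx=-6,dy=-8->C; (3,4):dx=+4,dy=+6->C; (3,5):dx=+12,dy=+16->C; (3,6):dx=-1,dy=+1->D
  (3,7):dx=+7,dy=+9->C; (3,8):dx=+10,dy=+13->C; (3,9):dx=+6,dy=+8->C; (3,10):dx=+3,dy=+4->C
  (4,5):dx=+8,dy=+10->C; (4,6):dx=-5,dy=-5->C; (4,7):dx=+3,dy=+3->C; (4,8):dx=+6,dy=+7->C
  (4,9):dx=+2,dy=+2->C; (4,10):dx=-1,dy=-2->C; (5,6):dx=-13,dy=-15->C; (5,7):dx=-5,dy=-7->C
  (5,8):dx=-2,dy=-3->C; (5,9):dx=-6,dy=-8->C; (5,10):dx=-9,dy=-12->C; (6,7):dx=+8,dy=+8->C
  (6,8):dx=+11,dy=+12->C; (6,9):dx=+7,dy=+7->C; (6,10):dx=+4,dy=+3->C; (7,8):dx=+3,dy=+4->C
  (7,9):dx=-1,dy=-1->C; (7,10):dx=-4,dy=-5->C; (8,9):dx=-4,dy=-5->C; (8,10):dx=-7,dy=-9->C
  (9,10):dx=-3,dy=-4->C
Step 2: C = 42, D = 3, total pairs = 45.
Step 3: tau = (C - D)/(n(n-1)/2) = (42 - 3)/45 = 0.866667.
Step 4: Exact two-sided p-value (enumerate n! = 3628800 permutations of y under H0): p = 0.000115.
Step 5: alpha = 0.05. reject H0.

tau_b = 0.8667 (C=42, D=3), p = 0.000115, reject H0.


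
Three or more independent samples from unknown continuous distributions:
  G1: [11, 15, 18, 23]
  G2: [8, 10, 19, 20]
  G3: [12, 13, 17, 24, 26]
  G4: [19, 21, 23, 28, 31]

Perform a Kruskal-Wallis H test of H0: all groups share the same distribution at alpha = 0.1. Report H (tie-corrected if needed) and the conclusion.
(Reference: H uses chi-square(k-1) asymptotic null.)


Step 1: Combine all N = 18 observations and assign midranks.
sorted (value, group, rank): (8,G2,1), (10,G2,2), (11,G1,3), (12,G3,4), (13,G3,5), (15,G1,6), (17,G3,7), (18,G1,8), (19,G2,9.5), (19,G4,9.5), (20,G2,11), (21,G4,12), (23,G1,13.5), (23,G4,13.5), (24,G3,15), (26,G3,16), (28,G4,17), (31,G4,18)
Step 2: Sum ranks within each group.
R_1 = 30.5 (n_1 = 4)
R_2 = 23.5 (n_2 = 4)
R_3 = 47 (n_3 = 5)
R_4 = 70 (n_4 = 5)
Step 3: H = 12/(N(N+1)) * sum(R_i^2/n_i) - 3(N+1)
     = 12/(18*19) * (30.5^2/4 + 23.5^2/4 + 47^2/5 + 70^2/5) - 3*19
     = 0.035088 * 1792.42 - 57
     = 5.892105.
Step 4: Ties present; correction factor C = 1 - 12/(18^3 - 18) = 0.997936. Corrected H = 5.892105 / 0.997936 = 5.904292.
Step 5: Under H0, H ~ chi^2(3); p-value = 0.116361.
Step 6: alpha = 0.1. fail to reject H0.

H = 5.9043, df = 3, p = 0.116361, fail to reject H0.
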